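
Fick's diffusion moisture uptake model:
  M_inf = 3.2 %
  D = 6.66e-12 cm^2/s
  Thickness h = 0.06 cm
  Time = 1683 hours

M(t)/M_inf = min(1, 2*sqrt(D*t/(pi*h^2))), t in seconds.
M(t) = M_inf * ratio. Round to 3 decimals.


t_sec = 1683 * 3600 = 6058800
ratio = 2*sqrt(6.66e-12*6058800/(pi*0.06^2))
= min(1, 0.119463)
= 0.119463
M(t) = 3.2 * 0.119463 = 0.382 %

0.382


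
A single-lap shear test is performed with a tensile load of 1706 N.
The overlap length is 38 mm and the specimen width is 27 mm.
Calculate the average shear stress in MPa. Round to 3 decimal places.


Shear stress = F / (overlap * width)
= 1706 / (38 * 27)
= 1706 / 1026
= 1.663 MPa

1.663


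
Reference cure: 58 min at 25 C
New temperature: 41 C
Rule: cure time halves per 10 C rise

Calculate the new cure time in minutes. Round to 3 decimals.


factor = 2^((41-25)/10) = 3.0314
t_new = 58 / 3.0314 = 19.133 min

19.133


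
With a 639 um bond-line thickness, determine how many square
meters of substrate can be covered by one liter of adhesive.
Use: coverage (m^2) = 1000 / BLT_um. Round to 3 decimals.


Coverage = 1000 / 639 = 1.565 m^2

1.565


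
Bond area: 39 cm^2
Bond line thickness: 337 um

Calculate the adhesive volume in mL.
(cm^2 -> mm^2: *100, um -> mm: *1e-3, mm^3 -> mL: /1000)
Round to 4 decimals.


V = 39*100 * 337*1e-3 / 1000
= 1.3143 mL

1.3143


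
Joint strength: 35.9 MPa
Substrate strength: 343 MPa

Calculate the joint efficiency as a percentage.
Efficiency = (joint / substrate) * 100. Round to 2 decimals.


Efficiency = (35.9 / 343) * 100 = 10.47%

10.47


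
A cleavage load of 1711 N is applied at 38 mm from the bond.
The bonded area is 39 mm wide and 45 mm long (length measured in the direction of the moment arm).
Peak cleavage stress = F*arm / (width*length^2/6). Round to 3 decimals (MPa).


Moment = 1711 * 38 = 65018 N*mm
Section modulus = 39 * 2025 / 6 = 78975 / 6 mm^3
Stress = 65018 / (78975 / 6) = 390108 / 78975
= 4.940 MPa

4.940


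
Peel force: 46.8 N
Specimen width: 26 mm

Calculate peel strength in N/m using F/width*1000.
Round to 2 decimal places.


Peel strength = 46.8 / 26 * 1000 = 1800.00 N/m

1800.00


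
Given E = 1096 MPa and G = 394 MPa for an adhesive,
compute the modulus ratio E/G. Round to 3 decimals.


E/G ratio = 1096 / 394 = 2.782

2.782


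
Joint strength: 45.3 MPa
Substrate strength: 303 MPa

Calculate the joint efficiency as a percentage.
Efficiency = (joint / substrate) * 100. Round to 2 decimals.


Efficiency = (45.3 / 303) * 100 = 14.95%

14.95


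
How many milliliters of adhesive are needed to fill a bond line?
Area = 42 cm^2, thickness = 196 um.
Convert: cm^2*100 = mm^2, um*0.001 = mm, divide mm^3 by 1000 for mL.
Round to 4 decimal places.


= (42 * 100) * (196 * 0.001) / 1000
= 0.8232 mL

0.8232


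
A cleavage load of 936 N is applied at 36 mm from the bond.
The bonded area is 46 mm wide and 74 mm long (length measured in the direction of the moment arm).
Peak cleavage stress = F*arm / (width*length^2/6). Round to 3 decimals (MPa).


Moment = 936 * 36 = 33696 N*mm
Section modulus = 46 * 5476 / 6 = 251896 / 6 mm^3
Stress = 33696 / (251896 / 6) = 202176 / 251896
= 0.803 MPa

0.803


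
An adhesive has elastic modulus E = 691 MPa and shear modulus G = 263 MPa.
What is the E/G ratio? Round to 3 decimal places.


E/G = 691 / 263 = 2.627

2.627


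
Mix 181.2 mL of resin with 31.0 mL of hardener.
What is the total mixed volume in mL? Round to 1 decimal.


Total = 181.2 + 31.0 = 212.2 mL

212.2


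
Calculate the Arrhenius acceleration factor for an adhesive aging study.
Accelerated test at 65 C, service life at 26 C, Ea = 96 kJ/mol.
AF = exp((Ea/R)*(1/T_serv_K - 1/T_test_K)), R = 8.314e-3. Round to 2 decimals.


T_test = 338.15 K, T_serv = 299.15 K
Ea/R = 96 / 0.008314 = 11546.79
AF = exp(11546.79 * (1/299.15 - 1/338.15))
= 85.77

85.77


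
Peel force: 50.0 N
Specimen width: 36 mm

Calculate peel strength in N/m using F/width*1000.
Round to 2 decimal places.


Peel strength = 50.0 / 36 * 1000 = 1388.89 N/m

1388.89


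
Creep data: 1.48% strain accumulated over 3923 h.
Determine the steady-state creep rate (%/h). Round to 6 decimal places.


Rate = 1.48 / 3923 = 0.000377 %/h

0.000377


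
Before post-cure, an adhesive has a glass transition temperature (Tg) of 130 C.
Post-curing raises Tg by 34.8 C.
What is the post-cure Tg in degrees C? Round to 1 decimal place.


Tg_post = Tg_base + delta_Tg
= 130 + 34.8
= 164.8 C

164.8


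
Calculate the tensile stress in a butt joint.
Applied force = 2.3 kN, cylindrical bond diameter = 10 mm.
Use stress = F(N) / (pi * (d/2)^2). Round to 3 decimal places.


A = pi * 5.0^2 = 78.5398 mm^2
sigma = 2300.0 / 78.5398 = 29.285 MPa

29.285


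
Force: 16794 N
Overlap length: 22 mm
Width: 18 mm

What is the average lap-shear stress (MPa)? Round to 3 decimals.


Average shear stress = F / (overlap * width)
= 16794 / (22 * 18)
= 42.409 MPa

42.409


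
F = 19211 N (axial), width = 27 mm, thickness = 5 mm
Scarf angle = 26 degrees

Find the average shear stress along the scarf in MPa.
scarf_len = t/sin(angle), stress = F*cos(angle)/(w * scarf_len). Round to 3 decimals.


scarf_len = 5/sin(26 deg) = 11.4059
cos(26 deg) = 0.898794
stress = 19211*0.898794/(27*11.4059) = 56.068 MPa

56.068


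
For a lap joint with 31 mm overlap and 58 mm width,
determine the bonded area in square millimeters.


Area = 31 * 58 = 1798 mm^2

1798


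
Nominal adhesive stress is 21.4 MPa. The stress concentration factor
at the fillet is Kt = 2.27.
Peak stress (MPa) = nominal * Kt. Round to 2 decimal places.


Peak = 21.4 * 2.27 = 48.58 MPa

48.58


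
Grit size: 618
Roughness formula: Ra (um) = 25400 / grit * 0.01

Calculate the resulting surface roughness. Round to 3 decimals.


Ra = 25400 / 618 * 0.01
= 0.411 um

0.411


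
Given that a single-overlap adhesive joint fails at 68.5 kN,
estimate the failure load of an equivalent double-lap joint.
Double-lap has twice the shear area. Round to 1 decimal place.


Double-lap factor = 2
Expected load = 68.5 * 2 = 137.0 kN

137.0


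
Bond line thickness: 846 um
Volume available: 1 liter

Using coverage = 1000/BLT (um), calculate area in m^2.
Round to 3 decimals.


1 L = 1e6 mm^3, thickness = 846 um = 0.846 mm
Area = 1e6 / 0.846 mm^2 = (1e6 / 0.846) / 1e6 m^2 = 1000 / 846 m^2
= 1.182 m^2

1.182


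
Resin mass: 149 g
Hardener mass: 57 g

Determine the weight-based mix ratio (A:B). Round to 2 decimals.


Ratio = 149 / 57 = 2.61

2.61


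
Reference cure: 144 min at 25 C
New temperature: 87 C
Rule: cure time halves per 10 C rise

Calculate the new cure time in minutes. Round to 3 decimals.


factor = 2^((87-25)/10) = 73.5167
t_new = 144 / 73.5167 = 1.959 min

1.959


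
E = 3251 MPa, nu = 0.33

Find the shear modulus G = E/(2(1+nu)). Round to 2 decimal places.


G = 3251 / (2 * 1.33)
= 1222.18 MPa

1222.18


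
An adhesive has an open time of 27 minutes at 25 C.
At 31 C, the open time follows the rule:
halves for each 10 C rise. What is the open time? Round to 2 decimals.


Factor = 2^((31-25)/10) = 1.5157
Open time = 27 / 1.5157 = 17.81 min

17.81


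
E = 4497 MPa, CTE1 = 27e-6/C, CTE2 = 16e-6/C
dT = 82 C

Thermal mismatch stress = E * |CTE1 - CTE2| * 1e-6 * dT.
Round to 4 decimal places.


= 4497 * 11e-6 * 82
= 4.0563 MPa

4.0563


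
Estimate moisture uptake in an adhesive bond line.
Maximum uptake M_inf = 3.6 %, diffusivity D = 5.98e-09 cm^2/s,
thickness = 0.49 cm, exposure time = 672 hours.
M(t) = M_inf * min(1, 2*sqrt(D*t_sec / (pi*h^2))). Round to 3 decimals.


Convert time: 672 h = 2419200 s
ratio = min(1, 2*sqrt(5.98e-09*2419200/(pi*0.49^2)))
= 0.276978
M(t) = 3.6 * 0.276978 = 0.997%

0.997


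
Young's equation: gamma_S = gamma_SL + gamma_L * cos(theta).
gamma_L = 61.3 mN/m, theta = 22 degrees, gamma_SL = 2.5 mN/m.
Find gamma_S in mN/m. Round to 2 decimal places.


cos(22 deg) = 0.927184
gamma_S = 2.5 + 61.3 * 0.927184
= 59.34 mN/m

59.34


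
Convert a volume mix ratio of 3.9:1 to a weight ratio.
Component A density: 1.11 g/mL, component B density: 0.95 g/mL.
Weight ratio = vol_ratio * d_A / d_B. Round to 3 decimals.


= 3.9 * 1.11 / 0.95 = 4.557

4.557


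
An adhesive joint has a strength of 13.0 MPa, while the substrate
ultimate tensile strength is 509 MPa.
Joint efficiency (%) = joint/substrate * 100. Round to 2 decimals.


Efficiency = 13.0 / 509 * 100
= 2.55%

2.55


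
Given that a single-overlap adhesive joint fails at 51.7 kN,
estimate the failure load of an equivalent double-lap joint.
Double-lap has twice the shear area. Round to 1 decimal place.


Double-lap factor = 2
Expected load = 51.7 * 2 = 103.4 kN

103.4


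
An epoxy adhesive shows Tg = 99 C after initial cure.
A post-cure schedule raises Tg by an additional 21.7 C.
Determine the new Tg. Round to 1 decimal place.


New Tg = 99 + 21.7
= 120.7 C

120.7


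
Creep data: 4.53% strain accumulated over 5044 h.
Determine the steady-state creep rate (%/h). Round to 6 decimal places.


Rate = 4.53 / 5044 = 0.000898 %/h

0.000898


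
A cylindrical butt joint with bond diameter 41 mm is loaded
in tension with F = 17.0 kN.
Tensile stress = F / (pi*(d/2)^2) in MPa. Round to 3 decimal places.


Area = pi * (41/2)^2 = 1320.2543 mm^2
Stress = 17.0*1000 / 1320.2543
= 12.876 MPa

12.876


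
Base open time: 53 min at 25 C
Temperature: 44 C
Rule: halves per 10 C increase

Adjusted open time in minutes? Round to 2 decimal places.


Acceleration = 2^((44-25)/10) = 3.7321
Open time = 53 / 3.7321 = 14.20 min

14.20


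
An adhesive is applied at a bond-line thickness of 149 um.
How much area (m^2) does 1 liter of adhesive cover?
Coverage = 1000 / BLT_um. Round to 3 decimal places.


Coverage = 1000 / 149 = 6.711 m^2

6.711


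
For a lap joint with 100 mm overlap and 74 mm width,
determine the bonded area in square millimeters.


Area = 100 * 74 = 7400 mm^2

7400


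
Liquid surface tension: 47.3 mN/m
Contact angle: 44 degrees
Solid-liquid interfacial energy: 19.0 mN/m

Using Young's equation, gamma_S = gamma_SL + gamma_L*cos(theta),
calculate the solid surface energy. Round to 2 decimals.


gamma_S = 19.0 + 47.3 * cos(44)
= 53.02 mN/m

53.02


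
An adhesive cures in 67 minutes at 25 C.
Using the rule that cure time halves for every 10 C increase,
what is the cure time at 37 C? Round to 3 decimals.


Factor = 2^((37 - 25) / 10) = 2.2974
Cure time = 67 / 2.2974
= 29.163 minutes

29.163


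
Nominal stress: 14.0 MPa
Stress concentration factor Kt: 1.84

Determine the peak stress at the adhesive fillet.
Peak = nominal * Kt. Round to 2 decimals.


Peak stress = 14.0 * 1.84
= 25.76 MPa

25.76


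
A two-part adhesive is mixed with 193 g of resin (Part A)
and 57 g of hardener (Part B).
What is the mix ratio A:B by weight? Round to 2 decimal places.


Mix ratio = mass_A / mass_B
= 193 / 57
= 3.39

3.39


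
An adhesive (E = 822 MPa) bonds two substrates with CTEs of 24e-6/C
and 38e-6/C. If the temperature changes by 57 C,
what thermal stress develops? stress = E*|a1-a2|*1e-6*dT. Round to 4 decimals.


Stress = 822 * |24 - 38| * 1e-6 * 57
= 0.6560 MPa

0.6560


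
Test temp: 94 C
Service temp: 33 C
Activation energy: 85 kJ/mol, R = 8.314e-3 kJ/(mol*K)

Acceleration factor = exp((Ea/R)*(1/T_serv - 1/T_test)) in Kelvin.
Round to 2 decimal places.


AF = exp((85/0.008314)*(1/306.15 - 1/367.15))
= 256.80

256.80


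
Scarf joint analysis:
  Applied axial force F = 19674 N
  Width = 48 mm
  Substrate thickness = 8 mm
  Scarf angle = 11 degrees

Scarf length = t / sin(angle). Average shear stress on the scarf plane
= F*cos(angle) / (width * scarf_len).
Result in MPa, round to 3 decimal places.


Scarf length = 8 / sin(11 deg) = 41.9267 mm
cos(11 deg) = 0.981627
Shear = 19674 * 0.981627 / (48 * 41.9267)
= 9.596 MPa

9.596


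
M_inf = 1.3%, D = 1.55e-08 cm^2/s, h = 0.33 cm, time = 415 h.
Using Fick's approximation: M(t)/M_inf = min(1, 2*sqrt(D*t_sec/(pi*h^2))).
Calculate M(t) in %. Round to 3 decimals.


t = 1494000 s
ratio = min(1, 2*sqrt(1.55e-08*1494000/(pi*0.1089)))
= 0.520334
M(t) = 1.3 * 0.520334 = 0.676%

0.676


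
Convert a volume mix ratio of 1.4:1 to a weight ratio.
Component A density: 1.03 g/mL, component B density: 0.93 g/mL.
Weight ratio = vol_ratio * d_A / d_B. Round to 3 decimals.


= 1.4 * 1.03 / 0.93 = 1.551

1.551


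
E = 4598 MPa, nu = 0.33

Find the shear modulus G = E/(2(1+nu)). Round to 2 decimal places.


G = 4598 / (2 * 1.33)
= 1728.57 MPa

1728.57


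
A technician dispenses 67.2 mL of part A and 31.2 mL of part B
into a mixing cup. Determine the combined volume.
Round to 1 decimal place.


Combined volume = 67.2 + 31.2
= 98.4 mL

98.4


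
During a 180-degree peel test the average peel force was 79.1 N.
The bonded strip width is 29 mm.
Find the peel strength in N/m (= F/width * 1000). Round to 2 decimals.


Peel strength = F/width * 1000
= 79.1 / 29 * 1000
= 2727.59 N/m

2727.59


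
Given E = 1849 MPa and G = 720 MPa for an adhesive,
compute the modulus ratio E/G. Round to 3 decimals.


E/G ratio = 1849 / 720 = 2.568

2.568


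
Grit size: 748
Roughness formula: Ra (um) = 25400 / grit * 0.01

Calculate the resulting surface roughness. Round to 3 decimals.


Ra = 25400 / 748 * 0.01
= 0.340 um

0.340


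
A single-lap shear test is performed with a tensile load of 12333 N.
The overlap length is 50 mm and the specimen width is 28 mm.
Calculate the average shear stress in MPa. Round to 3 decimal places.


Shear stress = F / (overlap * width)
= 12333 / (50 * 28)
= 12333 / 1400
= 8.809 MPa

8.809


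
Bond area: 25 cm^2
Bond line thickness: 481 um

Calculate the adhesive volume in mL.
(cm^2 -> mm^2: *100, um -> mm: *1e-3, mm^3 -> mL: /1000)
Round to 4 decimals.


V = 25*100 * 481*1e-3 / 1000
= 1.2025 mL

1.2025


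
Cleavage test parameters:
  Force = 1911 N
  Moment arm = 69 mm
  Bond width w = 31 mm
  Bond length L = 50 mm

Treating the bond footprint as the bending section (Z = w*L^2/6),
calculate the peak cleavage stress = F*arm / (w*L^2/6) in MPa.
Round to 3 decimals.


M = 1911 * 69 = 131859 N*mm
Z = 31 * 50^2 / 6 = 77500 / 6 mm^3
sigma = M / Z = 6 * 131859 / 77500 = 791154 / 77500
= 10.208 MPa

10.208


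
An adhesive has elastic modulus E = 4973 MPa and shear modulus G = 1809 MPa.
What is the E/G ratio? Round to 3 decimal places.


E/G = 4973 / 1809 = 2.749

2.749


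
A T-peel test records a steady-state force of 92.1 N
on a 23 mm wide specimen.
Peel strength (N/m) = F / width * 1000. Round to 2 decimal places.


Peel strength = 92.1 / 23 * 1000
= 4004.35 N/m

4004.35


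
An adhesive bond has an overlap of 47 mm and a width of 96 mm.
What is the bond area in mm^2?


Bond area = overlap * width
= 47 * 96
= 4512 mm^2

4512


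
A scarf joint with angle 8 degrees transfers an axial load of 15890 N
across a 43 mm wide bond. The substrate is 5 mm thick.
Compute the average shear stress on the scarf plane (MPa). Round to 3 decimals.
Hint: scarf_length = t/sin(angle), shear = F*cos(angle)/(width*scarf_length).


scarf_length = 5 / sin(8 deg) = 35.9265 mm
cos(8 deg) = 0.990268
shear stress = 15890 * 0.990268 / (43 * 35.9265)
= 10.186 MPa

10.186


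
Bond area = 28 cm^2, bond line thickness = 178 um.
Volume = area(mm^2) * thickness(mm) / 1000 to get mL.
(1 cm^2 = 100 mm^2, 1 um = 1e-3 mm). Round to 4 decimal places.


area_mm2 = 28 * 100 = 2800
blt_mm = 178 * 1e-3 = 0.178
vol_mm3 = 2800 * 0.178 = 498.4
vol_mL = 498.4 / 1000 = 0.4984 mL

0.4984


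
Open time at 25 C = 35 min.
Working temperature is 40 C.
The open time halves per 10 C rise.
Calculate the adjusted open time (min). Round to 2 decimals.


factor = 2^((40 - 25) / 10) = 2.8284
ot = 35 / 2.8284 = 12.37 min

12.37


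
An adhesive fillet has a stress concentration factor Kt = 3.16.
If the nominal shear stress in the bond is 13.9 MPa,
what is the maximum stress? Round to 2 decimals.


Max stress = 13.9 * 3.16 = 43.92 MPa

43.92


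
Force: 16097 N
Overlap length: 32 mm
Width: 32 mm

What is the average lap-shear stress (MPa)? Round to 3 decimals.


Average shear stress = F / (overlap * width)
= 16097 / (32 * 32)
= 15.720 MPa

15.720


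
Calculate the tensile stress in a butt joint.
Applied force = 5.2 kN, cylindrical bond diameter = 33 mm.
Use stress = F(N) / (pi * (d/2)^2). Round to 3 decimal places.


A = pi * 16.5^2 = 855.2986 mm^2
sigma = 5200.0 / 855.2986 = 6.080 MPa

6.080


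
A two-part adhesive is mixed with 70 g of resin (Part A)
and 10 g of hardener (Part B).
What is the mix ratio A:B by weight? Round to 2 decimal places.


Mix ratio = mass_A / mass_B
= 70 / 10
= 7.00

7.00


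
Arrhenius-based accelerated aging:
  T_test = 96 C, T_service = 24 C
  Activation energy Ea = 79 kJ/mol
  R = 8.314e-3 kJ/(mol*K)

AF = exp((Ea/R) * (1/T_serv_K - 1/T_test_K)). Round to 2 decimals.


T_test_K = 369.15, T_serv_K = 297.15
AF = exp((79/8.314e-3) * (1/297.15 - 1/369.15))
= 511.29

511.29


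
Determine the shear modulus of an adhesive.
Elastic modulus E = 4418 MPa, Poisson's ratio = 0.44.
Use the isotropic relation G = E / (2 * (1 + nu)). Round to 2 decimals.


G = 4418 / (2*(1+0.44)) = 4418 / 2.88
= 1534.03 MPa

1534.03


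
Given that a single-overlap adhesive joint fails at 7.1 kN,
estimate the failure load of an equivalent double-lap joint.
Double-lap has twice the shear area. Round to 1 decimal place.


Double-lap factor = 2
Expected load = 7.1 * 2 = 14.2 kN

14.2


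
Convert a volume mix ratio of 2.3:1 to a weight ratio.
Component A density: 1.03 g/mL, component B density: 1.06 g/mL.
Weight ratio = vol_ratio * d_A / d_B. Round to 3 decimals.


= 2.3 * 1.03 / 1.06 = 2.235

2.235


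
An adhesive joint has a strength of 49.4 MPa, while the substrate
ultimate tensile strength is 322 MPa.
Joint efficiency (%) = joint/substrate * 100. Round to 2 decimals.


Efficiency = 49.4 / 322 * 100
= 15.34%

15.34


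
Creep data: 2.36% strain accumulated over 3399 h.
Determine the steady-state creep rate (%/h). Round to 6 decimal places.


Rate = 2.36 / 3399 = 0.000694 %/h

0.000694


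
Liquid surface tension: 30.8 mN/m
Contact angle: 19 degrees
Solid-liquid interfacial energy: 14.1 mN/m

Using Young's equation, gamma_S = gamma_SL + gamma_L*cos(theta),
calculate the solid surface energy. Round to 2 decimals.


gamma_S = 14.1 + 30.8 * cos(19)
= 43.22 mN/m

43.22


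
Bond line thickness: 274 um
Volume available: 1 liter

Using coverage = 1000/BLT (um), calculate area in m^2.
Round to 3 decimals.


1 L = 1e6 mm^3, thickness = 274 um = 0.274 mm
Area = 1e6 / 0.274 mm^2 = (1e6 / 0.274) / 1e6 m^2 = 1000 / 274 m^2
= 3.650 m^2

3.650


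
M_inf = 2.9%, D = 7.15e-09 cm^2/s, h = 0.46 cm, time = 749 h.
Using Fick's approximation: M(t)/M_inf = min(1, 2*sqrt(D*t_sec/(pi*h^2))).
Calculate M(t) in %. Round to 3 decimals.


t = 2696400 s
ratio = min(1, 2*sqrt(7.15e-09*2696400/(pi*0.2116)))
= 0.340598
M(t) = 2.9 * 0.340598 = 0.988%

0.988


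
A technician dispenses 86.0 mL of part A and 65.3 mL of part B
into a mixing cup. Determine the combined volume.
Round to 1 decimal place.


Combined volume = 86.0 + 65.3
= 151.3 mL

151.3


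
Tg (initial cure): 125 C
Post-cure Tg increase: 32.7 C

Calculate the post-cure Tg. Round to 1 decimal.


Post-cure Tg = 125 + 32.7 = 157.7 C

157.7


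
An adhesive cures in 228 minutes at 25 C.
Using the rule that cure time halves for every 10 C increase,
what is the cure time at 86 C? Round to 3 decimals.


Factor = 2^((86 - 25) / 10) = 68.5935
Cure time = 228 / 68.5935
= 3.324 minutes

3.324


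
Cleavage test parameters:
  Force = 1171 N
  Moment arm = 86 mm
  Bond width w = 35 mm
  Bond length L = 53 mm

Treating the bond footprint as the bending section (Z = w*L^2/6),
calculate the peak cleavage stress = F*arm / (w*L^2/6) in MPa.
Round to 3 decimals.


M = 1171 * 86 = 100706 N*mm
Z = 35 * 53^2 / 6 = 98315 / 6 mm^3
sigma = M / Z = 6 * 100706 / 98315 = 604236 / 98315
= 6.146 MPa

6.146


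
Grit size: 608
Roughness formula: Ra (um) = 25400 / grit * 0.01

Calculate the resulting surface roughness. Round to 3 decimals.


Ra = 25400 / 608 * 0.01
= 0.418 um

0.418


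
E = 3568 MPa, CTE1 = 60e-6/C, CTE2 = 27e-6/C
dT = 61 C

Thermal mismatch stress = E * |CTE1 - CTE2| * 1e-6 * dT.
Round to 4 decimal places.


= 3568 * 33e-6 * 61
= 7.1824 MPa

7.1824


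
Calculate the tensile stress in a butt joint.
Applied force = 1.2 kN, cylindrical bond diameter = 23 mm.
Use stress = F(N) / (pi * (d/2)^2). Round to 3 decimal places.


A = pi * 11.5^2 = 415.4756 mm^2
sigma = 1200.0 / 415.4756 = 2.888 MPa

2.888


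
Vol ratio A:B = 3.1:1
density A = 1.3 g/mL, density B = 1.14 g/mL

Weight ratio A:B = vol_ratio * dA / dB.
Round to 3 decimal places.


Weight ratio = 3.1 * 1.3 / 1.14
= 3.535

3.535


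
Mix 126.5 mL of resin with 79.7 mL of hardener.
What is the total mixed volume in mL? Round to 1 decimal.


Total = 126.5 + 79.7 = 206.2 mL

206.2


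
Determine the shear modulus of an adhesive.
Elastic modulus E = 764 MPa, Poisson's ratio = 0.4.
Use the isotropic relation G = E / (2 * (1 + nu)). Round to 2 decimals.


G = 764 / (2*(1+0.4)) = 764 / 2.80
= 272.86 MPa

272.86


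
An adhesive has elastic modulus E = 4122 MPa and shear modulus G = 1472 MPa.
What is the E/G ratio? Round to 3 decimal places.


E/G = 4122 / 1472 = 2.800

2.800


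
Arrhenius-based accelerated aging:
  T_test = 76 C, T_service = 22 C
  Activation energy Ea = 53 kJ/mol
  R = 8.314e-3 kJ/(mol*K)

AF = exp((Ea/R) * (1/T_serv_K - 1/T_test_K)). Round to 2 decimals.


T_test_K = 349.15, T_serv_K = 295.15
AF = exp((53/8.314e-3) * (1/295.15 - 1/349.15))
= 28.23

28.23


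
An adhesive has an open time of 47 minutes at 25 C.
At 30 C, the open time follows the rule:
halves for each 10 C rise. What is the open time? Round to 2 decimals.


Factor = 2^((30-25)/10) = 1.4142
Open time = 47 / 1.4142 = 33.23 min

33.23


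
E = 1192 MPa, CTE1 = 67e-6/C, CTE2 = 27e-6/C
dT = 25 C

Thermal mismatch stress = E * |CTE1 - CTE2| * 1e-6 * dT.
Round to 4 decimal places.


= 1192 * 40e-6 * 25
= 1.1920 MPa

1.1920


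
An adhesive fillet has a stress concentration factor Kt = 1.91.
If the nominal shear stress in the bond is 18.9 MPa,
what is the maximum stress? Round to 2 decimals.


Max stress = 18.9 * 1.91 = 36.10 MPa

36.10


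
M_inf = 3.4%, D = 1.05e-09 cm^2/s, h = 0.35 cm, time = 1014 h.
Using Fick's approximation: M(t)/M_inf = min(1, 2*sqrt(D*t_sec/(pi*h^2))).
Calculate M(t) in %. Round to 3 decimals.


t = 3650400 s
ratio = min(1, 2*sqrt(1.05e-09*3650400/(pi*0.1225)))
= 0.199596
M(t) = 3.4 * 0.199596 = 0.679%

0.679


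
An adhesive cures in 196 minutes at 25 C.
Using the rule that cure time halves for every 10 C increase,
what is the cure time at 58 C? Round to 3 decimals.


Factor = 2^((58 - 25) / 10) = 9.8492
Cure time = 196 / 9.8492
= 19.900 minutes

19.900


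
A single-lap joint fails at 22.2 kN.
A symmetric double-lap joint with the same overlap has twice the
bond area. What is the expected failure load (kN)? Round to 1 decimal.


Double-lap load = 2 * 22.2 = 44.4 kN

44.4


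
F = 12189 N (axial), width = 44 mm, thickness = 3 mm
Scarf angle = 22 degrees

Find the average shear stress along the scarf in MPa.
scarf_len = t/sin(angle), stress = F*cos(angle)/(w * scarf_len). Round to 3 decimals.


scarf_len = 3/sin(22 deg) = 8.0084
cos(22 deg) = 0.927184
stress = 12189*0.927184/(44*8.0084) = 32.073 MPa

32.073


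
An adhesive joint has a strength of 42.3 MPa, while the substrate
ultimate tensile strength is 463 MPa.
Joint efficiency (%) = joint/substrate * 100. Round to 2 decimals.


Efficiency = 42.3 / 463 * 100
= 9.14%

9.14


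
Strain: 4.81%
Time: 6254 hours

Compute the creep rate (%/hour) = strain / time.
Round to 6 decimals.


Creep rate = 4.81 / 6254
= 0.000769 %/h

0.000769


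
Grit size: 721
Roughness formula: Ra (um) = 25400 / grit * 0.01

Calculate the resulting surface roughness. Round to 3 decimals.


Ra = 25400 / 721 * 0.01
= 0.352 um

0.352


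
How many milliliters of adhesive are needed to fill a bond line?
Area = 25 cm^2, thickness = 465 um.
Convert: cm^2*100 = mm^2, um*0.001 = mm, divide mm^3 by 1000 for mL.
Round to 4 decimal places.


= (25 * 100) * (465 * 0.001) / 1000
= 1.1625 mL

1.1625


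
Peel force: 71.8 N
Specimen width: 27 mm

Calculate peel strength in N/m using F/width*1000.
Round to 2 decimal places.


Peel strength = 71.8 / 27 * 1000 = 2659.26 N/m

2659.26


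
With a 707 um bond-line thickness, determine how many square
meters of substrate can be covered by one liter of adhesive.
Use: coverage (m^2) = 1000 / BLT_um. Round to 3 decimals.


Coverage = 1000 / 707 = 1.414 m^2

1.414


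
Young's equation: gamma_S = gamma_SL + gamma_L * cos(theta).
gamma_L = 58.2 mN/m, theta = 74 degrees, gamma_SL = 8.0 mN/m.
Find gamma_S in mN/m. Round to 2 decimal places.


cos(74 deg) = 0.275637
gamma_S = 8.0 + 58.2 * 0.275637
= 24.04 mN/m

24.04


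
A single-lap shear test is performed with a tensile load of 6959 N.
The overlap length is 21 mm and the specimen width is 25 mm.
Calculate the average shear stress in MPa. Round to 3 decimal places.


Shear stress = F / (overlap * width)
= 6959 / (21 * 25)
= 6959 / 525
= 13.255 MPa

13.255


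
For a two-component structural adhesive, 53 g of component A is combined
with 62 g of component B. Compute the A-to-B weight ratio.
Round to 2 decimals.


Weight ratio A:B = 53 / 62
= 0.85

0.85


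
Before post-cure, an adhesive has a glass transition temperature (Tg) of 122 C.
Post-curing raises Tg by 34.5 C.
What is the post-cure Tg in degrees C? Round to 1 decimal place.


Tg_post = Tg_base + delta_Tg
= 122 + 34.5
= 156.5 C

156.5


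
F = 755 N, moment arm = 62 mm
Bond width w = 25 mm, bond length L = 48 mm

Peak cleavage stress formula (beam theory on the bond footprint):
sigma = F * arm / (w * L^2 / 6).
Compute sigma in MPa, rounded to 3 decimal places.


sigma = (755 * 62) / (25 * 2304 / 6)
= 46810 * 6 / 57600
= 280860 / 57600
= 4.876 MPa

4.876


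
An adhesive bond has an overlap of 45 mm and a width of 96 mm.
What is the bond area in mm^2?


Bond area = overlap * width
= 45 * 96
= 4320 mm^2

4320


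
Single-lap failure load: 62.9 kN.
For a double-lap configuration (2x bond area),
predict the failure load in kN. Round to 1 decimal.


Failure load = 62.9 * 2 = 125.8 kN

125.8


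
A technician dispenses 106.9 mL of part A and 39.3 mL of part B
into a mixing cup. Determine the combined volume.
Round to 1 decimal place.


Combined volume = 106.9 + 39.3
= 146.2 mL

146.2


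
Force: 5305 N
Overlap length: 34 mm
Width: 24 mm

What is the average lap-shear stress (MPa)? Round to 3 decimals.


Average shear stress = F / (overlap * width)
= 5305 / (34 * 24)
= 6.501 MPa

6.501


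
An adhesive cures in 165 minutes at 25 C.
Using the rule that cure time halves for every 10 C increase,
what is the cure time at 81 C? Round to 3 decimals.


Factor = 2^((81 - 25) / 10) = 48.5029
Cure time = 165 / 48.5029
= 3.402 minutes

3.402


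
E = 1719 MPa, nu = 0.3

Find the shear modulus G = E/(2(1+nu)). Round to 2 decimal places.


G = 1719 / (2 * 1.30)
= 661.15 MPa

661.15


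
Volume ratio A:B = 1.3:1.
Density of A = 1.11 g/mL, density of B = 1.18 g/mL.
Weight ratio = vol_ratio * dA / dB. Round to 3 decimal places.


Wt ratio = 1.3 * 1.11 / 1.18
= 1.223

1.223


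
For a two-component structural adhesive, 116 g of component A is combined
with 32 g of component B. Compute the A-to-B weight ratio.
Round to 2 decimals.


Weight ratio A:B = 116 / 32
= 3.63

3.63


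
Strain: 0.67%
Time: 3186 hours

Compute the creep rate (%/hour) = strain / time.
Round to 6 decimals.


Creep rate = 0.67 / 3186
= 0.000210 %/h

0.000210


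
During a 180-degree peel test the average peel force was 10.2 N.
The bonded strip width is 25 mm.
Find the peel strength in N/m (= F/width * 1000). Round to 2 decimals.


Peel strength = F/width * 1000
= 10.2 / 25 * 1000
= 408.00 N/m

408.00


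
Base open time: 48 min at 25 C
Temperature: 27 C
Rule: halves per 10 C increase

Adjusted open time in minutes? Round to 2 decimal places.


Acceleration = 2^((27-25)/10) = 1.1487
Open time = 48 / 1.1487 = 41.79 min

41.79


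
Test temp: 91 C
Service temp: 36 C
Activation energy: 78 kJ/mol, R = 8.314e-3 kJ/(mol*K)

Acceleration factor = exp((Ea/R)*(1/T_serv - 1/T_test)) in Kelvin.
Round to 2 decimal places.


AF = exp((78/0.008314)*(1/309.15 - 1/364.15))
= 97.86

97.86


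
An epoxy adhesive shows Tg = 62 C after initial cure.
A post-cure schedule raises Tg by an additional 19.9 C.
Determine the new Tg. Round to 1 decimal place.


New Tg = 62 + 19.9
= 81.9 C

81.9


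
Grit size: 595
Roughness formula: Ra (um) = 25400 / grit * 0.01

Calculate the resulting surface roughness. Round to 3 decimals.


Ra = 25400 / 595 * 0.01
= 0.427 um

0.427


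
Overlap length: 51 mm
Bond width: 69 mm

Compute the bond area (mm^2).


Bond area = 51 * 69 = 3519 mm^2

3519


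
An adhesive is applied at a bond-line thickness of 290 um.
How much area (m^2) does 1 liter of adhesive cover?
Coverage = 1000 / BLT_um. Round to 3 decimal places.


Coverage = 1000 / 290 = 3.448 m^2

3.448


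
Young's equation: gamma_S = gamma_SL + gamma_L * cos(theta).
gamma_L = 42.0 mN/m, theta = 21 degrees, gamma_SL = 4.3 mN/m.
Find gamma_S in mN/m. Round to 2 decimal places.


cos(21 deg) = 0.933580
gamma_S = 4.3 + 42.0 * 0.933580
= 43.51 mN/m

43.51


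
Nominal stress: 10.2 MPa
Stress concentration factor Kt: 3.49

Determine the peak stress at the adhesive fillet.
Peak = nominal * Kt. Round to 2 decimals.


Peak stress = 10.2 * 3.49
= 35.60 MPa

35.60


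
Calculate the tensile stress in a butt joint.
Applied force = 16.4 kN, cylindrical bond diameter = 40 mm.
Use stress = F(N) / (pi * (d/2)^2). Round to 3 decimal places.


A = pi * 20.0^2 = 1256.6371 mm^2
sigma = 16400.0 / 1256.6371 = 13.051 MPa

13.051


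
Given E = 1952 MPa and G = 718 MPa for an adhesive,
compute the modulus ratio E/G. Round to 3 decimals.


E/G ratio = 1952 / 718 = 2.719

2.719


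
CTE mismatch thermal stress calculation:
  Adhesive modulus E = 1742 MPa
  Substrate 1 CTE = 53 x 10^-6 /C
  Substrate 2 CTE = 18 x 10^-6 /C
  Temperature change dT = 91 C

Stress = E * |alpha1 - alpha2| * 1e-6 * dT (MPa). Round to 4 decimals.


delta_alpha = |53 - 18| = 35 x 10^-6/C
Stress = 1742 * 35e-6 * 91
= 5.5483 MPa

5.5483


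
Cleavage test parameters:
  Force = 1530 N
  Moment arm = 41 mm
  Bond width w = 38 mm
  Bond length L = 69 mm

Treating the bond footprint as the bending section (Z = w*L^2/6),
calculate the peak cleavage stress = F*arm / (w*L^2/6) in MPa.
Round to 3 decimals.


M = 1530 * 41 = 62730 N*mm
Z = 38 * 69^2 / 6 = 180918 / 6 mm^3
sigma = M / Z = 6 * 62730 / 180918 = 376380 / 180918
= 2.080 MPa

2.080


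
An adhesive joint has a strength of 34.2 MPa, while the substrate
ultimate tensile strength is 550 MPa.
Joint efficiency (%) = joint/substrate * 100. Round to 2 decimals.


Efficiency = 34.2 / 550 * 100
= 6.22%

6.22


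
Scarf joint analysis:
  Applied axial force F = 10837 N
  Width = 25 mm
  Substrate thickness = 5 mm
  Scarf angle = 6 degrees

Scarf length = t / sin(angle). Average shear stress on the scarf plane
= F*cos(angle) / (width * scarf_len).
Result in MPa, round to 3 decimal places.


Scarf length = 5 / sin(6 deg) = 47.8339 mm
cos(6 deg) = 0.994522
Shear = 10837 * 0.994522 / (25 * 47.8339)
= 9.013 MPa

9.013


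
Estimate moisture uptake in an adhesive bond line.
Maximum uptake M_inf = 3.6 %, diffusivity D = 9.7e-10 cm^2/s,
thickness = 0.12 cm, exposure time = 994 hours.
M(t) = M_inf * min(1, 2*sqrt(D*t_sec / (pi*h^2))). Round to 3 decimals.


Convert time: 994 h = 3578400 s
ratio = min(1, 2*sqrt(9.7e-10*3578400/(pi*0.12^2)))
= 0.553993
M(t) = 3.6 * 0.553993 = 1.994%

1.994


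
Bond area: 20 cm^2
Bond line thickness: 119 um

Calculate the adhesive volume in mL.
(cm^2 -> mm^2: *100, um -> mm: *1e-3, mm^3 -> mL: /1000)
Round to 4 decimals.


V = 20*100 * 119*1e-3 / 1000
= 0.2380 mL

0.2380


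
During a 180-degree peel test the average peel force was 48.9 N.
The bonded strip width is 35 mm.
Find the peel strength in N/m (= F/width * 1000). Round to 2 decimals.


Peel strength = F/width * 1000
= 48.9 / 35 * 1000
= 1397.14 N/m

1397.14


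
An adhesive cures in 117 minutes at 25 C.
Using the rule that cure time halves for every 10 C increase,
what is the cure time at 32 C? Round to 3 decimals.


Factor = 2^((32 - 25) / 10) = 1.6245
Cure time = 117 / 1.6245
= 72.022 minutes

72.022


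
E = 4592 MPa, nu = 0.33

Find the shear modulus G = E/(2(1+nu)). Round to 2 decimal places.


G = 4592 / (2 * 1.33)
= 1726.32 MPa

1726.32


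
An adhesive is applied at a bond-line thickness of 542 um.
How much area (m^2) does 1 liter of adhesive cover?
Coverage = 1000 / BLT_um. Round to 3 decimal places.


Coverage = 1000 / 542 = 1.845 m^2

1.845


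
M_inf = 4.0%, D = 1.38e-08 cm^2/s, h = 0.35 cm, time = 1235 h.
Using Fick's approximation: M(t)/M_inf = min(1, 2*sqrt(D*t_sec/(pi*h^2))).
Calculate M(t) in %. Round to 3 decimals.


t = 4446000 s
ratio = min(1, 2*sqrt(1.38e-08*4446000/(pi*0.1225)))
= 0.798567
M(t) = 4.0 * 0.798567 = 3.194%

3.194


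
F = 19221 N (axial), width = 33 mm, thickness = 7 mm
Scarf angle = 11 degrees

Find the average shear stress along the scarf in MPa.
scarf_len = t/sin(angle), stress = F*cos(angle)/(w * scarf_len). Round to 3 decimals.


scarf_len = 7/sin(11 deg) = 36.6859
cos(11 deg) = 0.981627
stress = 19221*0.981627/(33*36.6859) = 15.585 MPa

15.585


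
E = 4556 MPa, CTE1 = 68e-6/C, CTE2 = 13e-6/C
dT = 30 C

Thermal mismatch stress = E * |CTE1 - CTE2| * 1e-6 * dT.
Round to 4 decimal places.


= 4556 * 55e-6 * 30
= 7.5174 MPa

7.5174


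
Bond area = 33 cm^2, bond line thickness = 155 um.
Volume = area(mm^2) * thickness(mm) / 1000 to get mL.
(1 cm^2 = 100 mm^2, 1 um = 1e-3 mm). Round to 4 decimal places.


area_mm2 = 33 * 100 = 3300
blt_mm = 155 * 1e-3 = 0.155
vol_mm3 = 3300 * 0.155 = 511.5
vol_mL = 511.5 / 1000 = 0.5115 mL

0.5115


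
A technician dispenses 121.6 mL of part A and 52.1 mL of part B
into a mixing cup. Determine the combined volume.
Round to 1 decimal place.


Combined volume = 121.6 + 52.1
= 173.7 mL

173.7


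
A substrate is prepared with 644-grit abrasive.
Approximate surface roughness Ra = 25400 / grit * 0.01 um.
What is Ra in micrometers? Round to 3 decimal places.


Ra = 25400 / 644 * 0.01 = 0.394 um

0.394


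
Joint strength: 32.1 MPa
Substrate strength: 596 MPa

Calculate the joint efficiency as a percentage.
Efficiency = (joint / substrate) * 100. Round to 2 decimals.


Efficiency = (32.1 / 596) * 100 = 5.39%

5.39


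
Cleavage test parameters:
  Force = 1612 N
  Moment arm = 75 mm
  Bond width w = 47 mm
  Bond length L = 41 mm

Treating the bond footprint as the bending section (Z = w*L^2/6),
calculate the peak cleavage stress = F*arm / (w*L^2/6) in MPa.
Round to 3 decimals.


M = 1612 * 75 = 120900 N*mm
Z = 47 * 41^2 / 6 = 79007 / 6 mm^3
sigma = M / Z = 6 * 120900 / 79007 = 725400 / 79007
= 9.181 MPa

9.181


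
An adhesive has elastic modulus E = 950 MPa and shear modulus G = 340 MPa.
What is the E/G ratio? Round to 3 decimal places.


E/G = 950 / 340 = 2.794

2.794


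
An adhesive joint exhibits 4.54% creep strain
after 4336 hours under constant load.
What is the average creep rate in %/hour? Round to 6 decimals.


Creep rate = strain / time
= 4.54 / 4336
= 0.001047 %/h

0.001047


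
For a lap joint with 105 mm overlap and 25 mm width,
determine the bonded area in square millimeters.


Area = 105 * 25 = 2625 mm^2

2625


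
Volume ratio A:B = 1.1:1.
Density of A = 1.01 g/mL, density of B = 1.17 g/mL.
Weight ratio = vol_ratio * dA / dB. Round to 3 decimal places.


Wt ratio = 1.1 * 1.01 / 1.17
= 0.950

0.950


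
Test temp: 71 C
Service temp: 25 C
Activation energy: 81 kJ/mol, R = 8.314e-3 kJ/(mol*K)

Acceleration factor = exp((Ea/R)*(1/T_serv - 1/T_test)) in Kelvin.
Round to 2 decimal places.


AF = exp((81/0.008314)*(1/298.15 - 1/344.15))
= 78.86

78.86


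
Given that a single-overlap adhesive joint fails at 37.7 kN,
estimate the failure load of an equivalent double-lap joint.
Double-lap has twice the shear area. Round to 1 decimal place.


Double-lap factor = 2
Expected load = 37.7 * 2 = 75.4 kN

75.4


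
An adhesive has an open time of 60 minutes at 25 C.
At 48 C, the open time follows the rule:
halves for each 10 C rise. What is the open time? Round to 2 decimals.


Factor = 2^((48-25)/10) = 4.9246
Open time = 60 / 4.9246 = 12.18 min

12.18


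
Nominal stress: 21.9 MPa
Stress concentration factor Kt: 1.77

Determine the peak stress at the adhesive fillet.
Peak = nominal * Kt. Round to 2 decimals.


Peak stress = 21.9 * 1.77
= 38.76 MPa

38.76


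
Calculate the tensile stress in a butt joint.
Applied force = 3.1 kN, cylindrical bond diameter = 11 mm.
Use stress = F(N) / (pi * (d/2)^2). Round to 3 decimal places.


A = pi * 5.5^2 = 95.0332 mm^2
sigma = 3100.0 / 95.0332 = 32.620 MPa

32.620


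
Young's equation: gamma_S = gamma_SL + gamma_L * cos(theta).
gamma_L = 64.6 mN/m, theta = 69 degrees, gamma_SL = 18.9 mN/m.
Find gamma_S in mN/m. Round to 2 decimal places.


cos(69 deg) = 0.358368
gamma_S = 18.9 + 64.6 * 0.358368
= 42.05 mN/m

42.05


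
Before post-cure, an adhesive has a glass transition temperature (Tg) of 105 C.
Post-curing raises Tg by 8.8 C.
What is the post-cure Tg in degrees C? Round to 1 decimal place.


Tg_post = Tg_base + delta_Tg
= 105 + 8.8
= 113.8 C

113.8


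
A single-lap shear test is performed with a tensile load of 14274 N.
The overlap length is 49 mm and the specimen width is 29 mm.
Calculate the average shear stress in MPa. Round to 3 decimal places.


Shear stress = F / (overlap * width)
= 14274 / (49 * 29)
= 14274 / 1421
= 10.045 MPa

10.045


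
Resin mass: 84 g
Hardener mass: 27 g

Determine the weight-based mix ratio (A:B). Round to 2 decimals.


Ratio = 84 / 27 = 3.11

3.11


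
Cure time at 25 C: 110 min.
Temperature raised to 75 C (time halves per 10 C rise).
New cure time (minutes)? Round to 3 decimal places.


Acceleration factor = 2^(50/10) = 32.0000
New time = 110 / 32.0000 = 3.438 min

3.438


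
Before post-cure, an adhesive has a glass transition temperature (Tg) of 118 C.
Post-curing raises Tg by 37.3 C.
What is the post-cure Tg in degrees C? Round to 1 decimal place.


Tg_post = Tg_base + delta_Tg
= 118 + 37.3
= 155.3 C

155.3


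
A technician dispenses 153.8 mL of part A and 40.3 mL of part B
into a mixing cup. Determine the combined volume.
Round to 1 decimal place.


Combined volume = 153.8 + 40.3
= 194.1 mL

194.1


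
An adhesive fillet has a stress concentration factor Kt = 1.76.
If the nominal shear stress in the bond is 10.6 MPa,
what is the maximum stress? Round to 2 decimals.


Max stress = 10.6 * 1.76 = 18.66 MPa

18.66


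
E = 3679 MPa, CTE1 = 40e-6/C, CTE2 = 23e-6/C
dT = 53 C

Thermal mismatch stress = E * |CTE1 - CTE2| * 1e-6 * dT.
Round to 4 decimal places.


= 3679 * 17e-6 * 53
= 3.3148 MPa

3.3148


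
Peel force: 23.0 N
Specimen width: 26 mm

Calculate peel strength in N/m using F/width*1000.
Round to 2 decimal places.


Peel strength = 23.0 / 26 * 1000 = 884.62 N/m

884.62


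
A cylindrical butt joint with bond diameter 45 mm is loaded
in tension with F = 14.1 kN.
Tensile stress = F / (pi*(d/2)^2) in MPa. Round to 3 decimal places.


Area = pi * (45/2)^2 = 1590.4313 mm^2
Stress = 14.1*1000 / 1590.4313
= 8.866 MPa

8.866
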